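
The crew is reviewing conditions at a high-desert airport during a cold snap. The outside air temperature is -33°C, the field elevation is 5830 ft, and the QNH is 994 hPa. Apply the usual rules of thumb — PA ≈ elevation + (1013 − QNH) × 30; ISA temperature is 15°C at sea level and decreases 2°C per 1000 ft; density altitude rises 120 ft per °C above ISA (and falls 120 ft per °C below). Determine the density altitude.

2176 ft

Pressure altitude = 5830 + (1013 − 994) × 30 = 5830 + (+570) = 6400 ft.
ISA temperature at 6400 ft = 15 − 2 × (6400/1000) = 2.2°C.
ISA deviation = -33 − 2.2 = -35.2°C.
Density altitude = 6400 + 120 × (-35.2) = 2176 ft.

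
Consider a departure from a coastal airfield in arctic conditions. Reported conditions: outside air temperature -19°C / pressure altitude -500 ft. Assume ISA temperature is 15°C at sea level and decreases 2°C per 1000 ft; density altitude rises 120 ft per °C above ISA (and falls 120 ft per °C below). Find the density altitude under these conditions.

ISA temperature at -500 ft = 15 − 2 × (-500/1000) = 16°C.
ISA deviation = -19 − 16 = -35°C.
Density altitude = -500 + 120 × (-35) = -500 + (-4200) = -4700 ft.

-4700 ft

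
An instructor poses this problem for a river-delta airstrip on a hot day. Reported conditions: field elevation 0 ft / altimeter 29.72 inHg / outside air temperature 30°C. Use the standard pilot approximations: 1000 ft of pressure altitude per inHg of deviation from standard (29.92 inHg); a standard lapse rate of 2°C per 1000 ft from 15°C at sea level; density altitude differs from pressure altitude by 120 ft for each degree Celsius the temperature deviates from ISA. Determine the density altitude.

Pressure altitude = 0 + (29.92 − 29.72) × 1000 = 0 + (+200) = 200 ft.
ISA temperature at 200 ft = 15 − 2 × (200/1000) = 14.6°C.
ISA deviation = 30 − 14.6 = +15.4°C.
Density altitude = 200 + 120 × (15.4) = 2048 ft.

2048 ft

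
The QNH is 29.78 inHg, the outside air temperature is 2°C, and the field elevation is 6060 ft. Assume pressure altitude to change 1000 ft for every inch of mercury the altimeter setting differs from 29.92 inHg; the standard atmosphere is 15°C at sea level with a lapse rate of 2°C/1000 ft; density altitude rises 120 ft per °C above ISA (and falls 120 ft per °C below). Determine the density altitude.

6128 ft

Pressure altitude = 6060 + (29.92 − 29.78) × 1000 = 6060 + (+140) = 6200 ft.
ISA temperature at 6200 ft = 15 − 2 × (6200/1000) = 2.6°C.
ISA deviation = 2 − 2.6 = -0.6°C.
Density altitude = 6200 + 120 × (-0.6) = 6128 ft.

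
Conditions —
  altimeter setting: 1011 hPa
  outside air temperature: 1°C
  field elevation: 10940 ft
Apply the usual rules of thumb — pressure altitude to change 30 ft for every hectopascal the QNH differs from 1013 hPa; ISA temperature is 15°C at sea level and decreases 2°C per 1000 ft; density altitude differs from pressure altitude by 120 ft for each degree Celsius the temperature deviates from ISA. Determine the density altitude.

11960 ft

Pressure altitude = 10940 + (1013 − 1011) × 30 = 10940 + (+60) = 11000 ft.
ISA temperature at 11000 ft = 15 − 2 × (11000/1000) = -7°C.
ISA deviation = 1 − (-7) = +8°C.
Density altitude = 11000 + 120 × (8) = 11960 ft.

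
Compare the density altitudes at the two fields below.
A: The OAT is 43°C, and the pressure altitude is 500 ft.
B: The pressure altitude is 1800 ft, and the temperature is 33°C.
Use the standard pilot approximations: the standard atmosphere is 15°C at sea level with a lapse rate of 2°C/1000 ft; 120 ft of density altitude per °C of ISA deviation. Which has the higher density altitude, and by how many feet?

A: ISA temp = 14°C, deviation +29°C, DA = 500 + 120 × 29 = 3980 ft.
B: ISA temp = 11.4°C, deviation +21.6°C, DA = 1800 + 120 × 21.6 = 4392 ft.
B is higher by 4392 − 3980 = 412 ft.

B by 412 ft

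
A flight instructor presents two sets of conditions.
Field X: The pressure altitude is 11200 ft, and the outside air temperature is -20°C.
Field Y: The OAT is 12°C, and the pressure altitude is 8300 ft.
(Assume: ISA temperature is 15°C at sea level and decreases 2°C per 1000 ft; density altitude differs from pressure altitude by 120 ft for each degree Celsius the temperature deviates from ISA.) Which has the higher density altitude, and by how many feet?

Field X: ISA temp = -7.4°C, deviation -12.6°C, DA = 11200 + 120 × (-12.6) = 9688 ft.
Field Y: ISA temp = -1.6°C, deviation +13.6°C, DA = 8300 + 120 × 13.6 = 9932 ft.
Field Y is higher by 9932 − 9688 = 244 ft.

Field Y by 244 ft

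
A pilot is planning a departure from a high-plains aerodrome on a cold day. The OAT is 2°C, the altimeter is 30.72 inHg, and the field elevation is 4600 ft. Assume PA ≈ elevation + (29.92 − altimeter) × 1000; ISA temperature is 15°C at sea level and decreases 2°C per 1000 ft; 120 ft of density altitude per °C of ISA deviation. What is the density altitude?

Pressure altitude = 4600 + (29.92 − 30.72) × 1000 = 4600 + (-800) = 3800 ft.
ISA temperature at 3800 ft = 15 − 2 × (3800/1000) = 7.4°C.
ISA deviation = 2 − 7.4 = -5.4°C.
Density altitude = 3800 + 120 × (-5.4) = 3152 ft.

3152 ft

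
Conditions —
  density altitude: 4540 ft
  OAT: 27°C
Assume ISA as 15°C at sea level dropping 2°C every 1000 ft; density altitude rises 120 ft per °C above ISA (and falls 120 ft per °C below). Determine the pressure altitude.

DA = PA + 120 × (OAT − (15 − 2·PA/1000)) = PA + 120·OAT − 1800 + 0.24·PA = 1.24·PA + 120·OAT − 1800.
So 1.24·PA = 4540 − 120 × 27 + 1800 = 3100.
PA = 3100 / 1.24 = 2500 ft.

2500 ft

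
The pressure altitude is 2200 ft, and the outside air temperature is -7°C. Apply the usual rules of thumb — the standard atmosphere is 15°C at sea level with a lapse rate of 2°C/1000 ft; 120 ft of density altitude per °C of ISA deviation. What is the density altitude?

88 ft

ISA temperature at 2200 ft = 15 − 2 × (2200/1000) = 10.6°C.
ISA deviation = -7 − 10.6 = -17.6°C.
Density altitude = 2200 + 120 × (-17.6) = 2200 + (-2112) = 88 ft.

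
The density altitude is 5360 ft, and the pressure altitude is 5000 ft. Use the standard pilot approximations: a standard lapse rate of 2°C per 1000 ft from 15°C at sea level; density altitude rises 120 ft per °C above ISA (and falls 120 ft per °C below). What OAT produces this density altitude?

Density altitude − pressure altitude = 5360 − 5000 = +360 ft.
At 120 ft/°C that is an ISA deviation of 360/120 = +3°C.
ISA temperature at 5000 ft = 15 − 2 × (5000/1000) = 5°C.
OAT = ISA + deviation = 5 + (+3) = 8°C.

8°C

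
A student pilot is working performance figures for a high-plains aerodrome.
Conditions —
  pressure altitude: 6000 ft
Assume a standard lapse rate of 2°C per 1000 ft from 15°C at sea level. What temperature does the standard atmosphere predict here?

ISA temperature = 15 − 2 × (6000/1000) = 15 − 12 = 3°C.

3°C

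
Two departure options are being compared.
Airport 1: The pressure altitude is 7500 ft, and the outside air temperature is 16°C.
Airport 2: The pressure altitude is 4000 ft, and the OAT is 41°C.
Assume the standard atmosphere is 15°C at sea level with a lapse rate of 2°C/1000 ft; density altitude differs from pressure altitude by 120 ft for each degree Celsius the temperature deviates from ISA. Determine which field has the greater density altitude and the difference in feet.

Airport 1: ISA temp = 0°C, deviation +16°C, DA = 7500 + 120 × 16 = 9420 ft.
Airport 2: ISA temp = 7°C, deviation +34°C, DA = 4000 + 120 × 34 = 8080 ft.
Airport 1 is higher by 9420 − 8080 = 1340 ft.

Airport 1 by 1340 ft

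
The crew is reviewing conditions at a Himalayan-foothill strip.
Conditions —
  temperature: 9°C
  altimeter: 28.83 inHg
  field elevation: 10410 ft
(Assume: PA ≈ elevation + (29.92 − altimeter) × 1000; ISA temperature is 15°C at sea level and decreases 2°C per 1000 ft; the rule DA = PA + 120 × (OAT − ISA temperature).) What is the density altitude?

Pressure altitude = 10410 + (29.92 − 28.83) × 1000 = 10410 + (+1090) = 11500 ft.
ISA temperature at 11500 ft = 15 − 2 × (11500/1000) = -8°C.
ISA deviation = 9 − (-8) = +17°C.
Density altitude = 11500 + 120 × (17) = 13540 ft.

13540 ft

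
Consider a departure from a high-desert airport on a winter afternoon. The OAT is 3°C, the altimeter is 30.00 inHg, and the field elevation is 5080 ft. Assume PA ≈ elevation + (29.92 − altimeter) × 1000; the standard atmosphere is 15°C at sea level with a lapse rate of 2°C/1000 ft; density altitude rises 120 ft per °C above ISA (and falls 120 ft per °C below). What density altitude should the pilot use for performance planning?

Pressure altitude = 5080 + (29.92 − 30.00) × 1000 = 5080 + (-80) = 5000 ft.
ISA temperature at 5000 ft = 15 − 2 × (5000/1000) = 5°C.
ISA deviation = 3 − 5 = -2°C.
Density altitude = 5000 + 120 × (-2) = 4760 ft.

4760 ft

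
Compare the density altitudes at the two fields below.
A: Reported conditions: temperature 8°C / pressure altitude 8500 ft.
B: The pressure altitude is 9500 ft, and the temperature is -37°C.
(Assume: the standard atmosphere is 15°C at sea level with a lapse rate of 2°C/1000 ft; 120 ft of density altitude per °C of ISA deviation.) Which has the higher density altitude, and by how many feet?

A by 4160 ft

A: ISA temp = -2°C, deviation +10°C, DA = 8500 + 120 × 10 = 9700 ft.
B: ISA temp = -4°C, deviation -33°C, DA = 9500 + 120 × (-33) = 5540 ft.
A is higher by 9700 − 5540 = 4160 ft.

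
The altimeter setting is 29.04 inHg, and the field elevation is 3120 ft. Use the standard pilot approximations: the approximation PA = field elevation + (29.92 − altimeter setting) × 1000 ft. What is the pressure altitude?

Pressure correction = (29.92 − 29.04) × 1000 = +880 ft.
Pressure altitude = 3120 + (+880) = 4000 ft.

4000 ft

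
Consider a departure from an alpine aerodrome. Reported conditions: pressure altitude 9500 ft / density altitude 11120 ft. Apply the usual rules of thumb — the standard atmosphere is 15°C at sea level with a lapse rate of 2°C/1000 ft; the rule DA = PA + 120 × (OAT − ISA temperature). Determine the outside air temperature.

Density altitude − pressure altitude = 11120 − 9500 = +1620 ft.
At 120 ft/°C that is an ISA deviation of 1620/120 = +13.5°C.
ISA temperature at 9500 ft = 15 − 2 × (9500/1000) = -4°C.
OAT = ISA + deviation = -4 + (+13.5) = 9.5°C.

9.5°C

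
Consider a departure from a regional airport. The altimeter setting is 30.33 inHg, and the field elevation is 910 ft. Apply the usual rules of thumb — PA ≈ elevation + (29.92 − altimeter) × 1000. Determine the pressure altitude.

500 ft

Pressure correction = (29.92 − 30.33) × 1000 = -410 ft.
Pressure altitude = 910 + (-410) = 500 ft.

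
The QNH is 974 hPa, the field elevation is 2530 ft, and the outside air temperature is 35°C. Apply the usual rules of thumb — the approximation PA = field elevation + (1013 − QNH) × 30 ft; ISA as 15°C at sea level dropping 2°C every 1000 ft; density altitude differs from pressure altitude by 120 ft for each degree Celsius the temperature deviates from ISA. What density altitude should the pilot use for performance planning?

6988 ft

Pressure altitude = 2530 + (1013 − 974) × 30 = 2530 + (+1170) = 3700 ft.
ISA temperature at 3700 ft = 15 − 2 × (3700/1000) = 7.6°C.
ISA deviation = 35 − 7.6 = +27.4°C.
Density altitude = 3700 + 120 × (27.4) = 6988 ft.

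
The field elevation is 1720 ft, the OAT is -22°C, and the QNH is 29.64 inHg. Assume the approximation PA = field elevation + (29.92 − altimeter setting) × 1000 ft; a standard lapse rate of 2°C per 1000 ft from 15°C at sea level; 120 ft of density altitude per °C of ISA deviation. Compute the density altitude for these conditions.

-1960 ft

Pressure altitude = 1720 + (29.92 − 29.64) × 1000 = 1720 + (+280) = 2000 ft.
ISA temperature at 2000 ft = 15 − 2 × (2000/1000) = 11°C.
ISA deviation = -22 − 11 = -33°C.
Density altitude = 2000 + 120 × (-33) = -1960 ft.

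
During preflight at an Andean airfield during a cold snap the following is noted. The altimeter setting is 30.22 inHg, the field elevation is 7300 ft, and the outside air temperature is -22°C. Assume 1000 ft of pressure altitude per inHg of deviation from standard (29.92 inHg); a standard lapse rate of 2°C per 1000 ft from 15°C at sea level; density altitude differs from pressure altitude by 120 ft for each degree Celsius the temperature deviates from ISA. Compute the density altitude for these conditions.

4240 ft

Pressure altitude = 7300 + (29.92 − 30.22) × 1000 = 7300 + (-300) = 7000 ft.
ISA temperature at 7000 ft = 15 − 2 × (7000/1000) = 1°C.
ISA deviation = -22 − 1 = -23°C.
Density altitude = 7000 + 120 × (-23) = 4240 ft.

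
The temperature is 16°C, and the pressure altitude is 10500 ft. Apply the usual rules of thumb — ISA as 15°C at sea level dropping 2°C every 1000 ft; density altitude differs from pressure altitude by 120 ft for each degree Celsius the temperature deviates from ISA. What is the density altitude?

13140 ft

ISA temperature at 10500 ft = 15 − 2 × (10500/1000) = -6°C.
ISA deviation = 16 − (-6) = +22°C.
Density altitude = 10500 + 120 × (22) = 10500 + (+2640) = 13140 ft.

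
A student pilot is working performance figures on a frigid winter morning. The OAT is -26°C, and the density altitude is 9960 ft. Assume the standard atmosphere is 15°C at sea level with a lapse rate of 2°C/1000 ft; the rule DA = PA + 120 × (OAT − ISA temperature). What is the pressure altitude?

DA = PA + 120 × (OAT − (15 − 2·PA/1000)) = PA + 120·OAT − 1800 + 0.24·PA = 1.24·PA + 120·OAT − 1800.
So 1.24·PA = 9960 − 120 × (-26) + 1800 = 14880.
PA = 14880 / 1.24 = 12000 ft.

12000 ft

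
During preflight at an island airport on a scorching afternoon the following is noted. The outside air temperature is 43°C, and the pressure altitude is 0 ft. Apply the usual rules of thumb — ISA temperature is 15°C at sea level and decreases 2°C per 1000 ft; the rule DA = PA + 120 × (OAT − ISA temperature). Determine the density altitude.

ISA temperature at 0 ft = 15 − 2 × (0/1000) = 15°C.
ISA deviation = 43 − 15 = +28°C.
Density altitude = 0 + 120 × (28) = 0 + (+3360) = 3360 ft.

3360 ft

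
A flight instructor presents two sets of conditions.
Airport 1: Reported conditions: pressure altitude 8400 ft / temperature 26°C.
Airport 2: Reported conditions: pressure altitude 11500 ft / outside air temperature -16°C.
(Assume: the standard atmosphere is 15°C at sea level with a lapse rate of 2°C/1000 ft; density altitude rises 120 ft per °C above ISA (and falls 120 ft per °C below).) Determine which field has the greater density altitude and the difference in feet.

Airport 1 by 1196 ft

Airport 1: ISA temp = -1.8°C, deviation +27.8°C, DA = 8400 + 120 × 27.8 = 11736 ft.
Airport 2: ISA temp = -8°C, deviation -8°C, DA = 11500 + 120 × (-8) = 10540 ft.
Airport 1 is higher by 11736 − 10540 = 1196 ft.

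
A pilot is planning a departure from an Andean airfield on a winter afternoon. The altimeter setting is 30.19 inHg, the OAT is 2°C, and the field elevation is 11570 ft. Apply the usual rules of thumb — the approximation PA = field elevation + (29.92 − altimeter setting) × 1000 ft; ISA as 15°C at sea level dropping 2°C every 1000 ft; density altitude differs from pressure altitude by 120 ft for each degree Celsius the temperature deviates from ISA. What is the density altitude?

Pressure altitude = 11570 + (29.92 − 30.19) × 1000 = 11570 + (-270) = 11300 ft.
ISA temperature at 11300 ft = 15 − 2 × (11300/1000) = -7.6°C.
ISA deviation = 2 − (-7.6) = +9.6°C.
Density altitude = 11300 + 120 × (9.6) = 12452 ft.

12452 ft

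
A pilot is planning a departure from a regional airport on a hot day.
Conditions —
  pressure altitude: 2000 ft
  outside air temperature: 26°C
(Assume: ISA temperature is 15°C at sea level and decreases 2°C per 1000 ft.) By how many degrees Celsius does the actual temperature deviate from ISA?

ISA temperature at 2000 ft = 15 − 2 × (2000/1000) = 11°C.
Deviation = OAT − ISA = 26 − 11 = +15°C.

ISA+15°C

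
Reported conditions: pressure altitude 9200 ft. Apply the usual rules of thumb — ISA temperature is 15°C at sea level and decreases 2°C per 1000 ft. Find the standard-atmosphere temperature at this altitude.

ISA temperature = 15 − 2 × (9200/1000) = 15 − 18.4 = -3.4°C.

-3.4°C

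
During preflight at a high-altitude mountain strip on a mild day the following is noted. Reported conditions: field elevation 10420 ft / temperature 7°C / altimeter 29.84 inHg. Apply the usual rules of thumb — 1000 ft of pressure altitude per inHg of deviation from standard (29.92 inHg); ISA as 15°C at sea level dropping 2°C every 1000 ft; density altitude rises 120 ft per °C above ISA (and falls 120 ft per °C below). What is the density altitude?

Pressure altitude = 10420 + (29.92 − 29.84) × 1000 = 10420 + (+80) = 10500 ft.
ISA temperature at 10500 ft = 15 − 2 × (10500/1000) = -6°C.
ISA deviation = 7 − (-6) = +13°C.
Density altitude = 10500 + 120 × (13) = 12060 ft.

12060 ft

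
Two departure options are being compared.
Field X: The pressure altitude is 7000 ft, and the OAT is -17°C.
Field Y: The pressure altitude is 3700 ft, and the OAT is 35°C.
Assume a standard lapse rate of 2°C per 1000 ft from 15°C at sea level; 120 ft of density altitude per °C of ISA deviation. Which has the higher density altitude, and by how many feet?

Field Y by 2148 ft

Field X: ISA temp = 1°C, deviation -18°C, DA = 7000 + 120 × (-18) = 4840 ft.
Field Y: ISA temp = 7.6°C, deviation +27.4°C, DA = 3700 + 120 × 27.4 = 6988 ft.
Field Y is higher by 6988 − 4840 = 2148 ft.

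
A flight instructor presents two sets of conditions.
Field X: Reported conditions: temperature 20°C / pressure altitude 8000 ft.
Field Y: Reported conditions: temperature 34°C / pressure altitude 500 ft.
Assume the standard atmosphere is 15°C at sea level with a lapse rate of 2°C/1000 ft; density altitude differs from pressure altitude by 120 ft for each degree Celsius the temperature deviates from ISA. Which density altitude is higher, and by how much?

Field X: ISA temp = -1°C, deviation +21°C, DA = 8000 + 120 × 21 = 10520 ft.
Field Y: ISA temp = 14°C, deviation +20°C, DA = 500 + 120 × 20 = 2900 ft.
Field X is higher by 10520 − 2900 = 7620 ft.

Field X by 7620 ft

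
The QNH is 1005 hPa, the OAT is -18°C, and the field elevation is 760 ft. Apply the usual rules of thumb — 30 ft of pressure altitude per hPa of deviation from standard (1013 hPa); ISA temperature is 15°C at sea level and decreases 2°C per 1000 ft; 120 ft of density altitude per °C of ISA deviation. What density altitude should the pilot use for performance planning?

Pressure altitude = 760 + (1013 − 1005) × 30 = 760 + (+240) = 1000 ft.
ISA temperature at 1000 ft = 15 − 2 × (1000/1000) = 13°C.
ISA deviation = -18 − 13 = -31°C.
Density altitude = 1000 + 120 × (-31) = -2720 ft.

-2720 ft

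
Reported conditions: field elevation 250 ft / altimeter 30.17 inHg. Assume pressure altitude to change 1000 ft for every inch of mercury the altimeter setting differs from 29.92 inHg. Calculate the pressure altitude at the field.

0 ft

Pressure correction = (29.92 − 30.17) × 1000 = -250 ft.
Pressure altitude = 250 + (-250) = 0 ft.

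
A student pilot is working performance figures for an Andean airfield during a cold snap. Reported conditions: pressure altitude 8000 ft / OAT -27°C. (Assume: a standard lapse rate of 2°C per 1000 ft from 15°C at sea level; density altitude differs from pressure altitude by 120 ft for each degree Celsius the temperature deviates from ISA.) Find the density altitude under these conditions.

ISA temperature at 8000 ft = 15 − 2 × (8000/1000) = -1°C.
ISA deviation = -27 − (-1) = -26°C.
Density altitude = 8000 + 120 × (-26) = 8000 + (-3120) = 4880 ft.

4880 ft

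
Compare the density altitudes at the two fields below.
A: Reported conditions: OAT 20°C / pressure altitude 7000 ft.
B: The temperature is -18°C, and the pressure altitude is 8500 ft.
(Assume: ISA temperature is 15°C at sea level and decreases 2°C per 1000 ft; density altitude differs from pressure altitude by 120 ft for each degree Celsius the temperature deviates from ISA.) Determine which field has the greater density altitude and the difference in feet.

A: ISA temp = 1°C, deviation +19°C, DA = 7000 + 120 × 19 = 9280 ft.
B: ISA temp = -2°C, deviation -16°C, DA = 8500 + 120 × (-16) = 6580 ft.
A is higher by 9280 − 6580 = 2700 ft.

A by 2700 ft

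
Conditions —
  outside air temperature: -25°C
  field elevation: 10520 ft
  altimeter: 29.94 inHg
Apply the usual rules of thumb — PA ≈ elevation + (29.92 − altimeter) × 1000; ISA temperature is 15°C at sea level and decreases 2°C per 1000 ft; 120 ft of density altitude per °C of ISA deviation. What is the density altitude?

8220 ft

Pressure altitude = 10520 + (29.92 − 29.94) × 1000 = 10520 + (-20) = 10500 ft.
ISA temperature at 10500 ft = 15 − 2 × (10500/1000) = -6°C.
ISA deviation = -25 − (-6) = -19°C.
Density altitude = 10500 + 120 × (-19) = 8220 ft.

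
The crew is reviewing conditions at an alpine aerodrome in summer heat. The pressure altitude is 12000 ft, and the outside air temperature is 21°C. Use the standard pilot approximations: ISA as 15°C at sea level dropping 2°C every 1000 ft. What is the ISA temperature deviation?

ISA temperature at 12000 ft = 15 − 2 × (12000/1000) = -9°C.
Deviation = OAT − ISA = 21 − (-9) = +30°C.

ISA+30°C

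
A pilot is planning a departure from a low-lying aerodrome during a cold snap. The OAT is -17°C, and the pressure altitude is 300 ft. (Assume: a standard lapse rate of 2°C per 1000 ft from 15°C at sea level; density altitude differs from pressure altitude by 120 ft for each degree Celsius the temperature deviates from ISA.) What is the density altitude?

ISA temperature at 300 ft = 15 − 2 × (300/1000) = 14.4°C.
ISA deviation = -17 − 14.4 = -31.4°C.
Density altitude = 300 + 120 × (-31.4) = 300 + (-3768) = -3468 ft.

-3468 ft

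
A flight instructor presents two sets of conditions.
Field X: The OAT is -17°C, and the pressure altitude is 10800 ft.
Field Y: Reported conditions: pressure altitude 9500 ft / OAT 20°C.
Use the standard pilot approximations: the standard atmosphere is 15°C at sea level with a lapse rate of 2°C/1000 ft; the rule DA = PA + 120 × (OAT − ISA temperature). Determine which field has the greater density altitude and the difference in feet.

Field Y by 2828 ft

Field X: ISA temp = -6.6°C, deviation -10.4°C, DA = 10800 + 120 × (-10.4) = 9552 ft.
Field Y: ISA temp = -4°C, deviation +24°C, DA = 9500 + 120 × 24 = 12380 ft.
Field Y is higher by 12380 − 9552 = 2828 ft.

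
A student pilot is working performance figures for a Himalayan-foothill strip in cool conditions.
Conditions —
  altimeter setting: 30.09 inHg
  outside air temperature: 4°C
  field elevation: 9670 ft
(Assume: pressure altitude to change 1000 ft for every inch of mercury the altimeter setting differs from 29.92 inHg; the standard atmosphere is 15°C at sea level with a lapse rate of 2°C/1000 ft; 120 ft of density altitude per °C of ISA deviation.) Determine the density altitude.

Pressure altitude = 9670 + (29.92 − 30.09) × 1000 = 9670 + (-170) = 9500 ft.
ISA temperature at 9500 ft = 15 − 2 × (9500/1000) = -4°C.
ISA deviation = 4 − (-4) = +8°C.
Density altitude = 9500 + 120 × (8) = 10460 ft.

10460 ft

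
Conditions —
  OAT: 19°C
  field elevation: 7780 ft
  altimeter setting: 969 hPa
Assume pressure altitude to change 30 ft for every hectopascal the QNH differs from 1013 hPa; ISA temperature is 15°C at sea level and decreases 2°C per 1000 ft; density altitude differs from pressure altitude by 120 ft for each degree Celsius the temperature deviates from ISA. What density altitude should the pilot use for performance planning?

11764 ft

Pressure altitude = 7780 + (1013 − 969) × 30 = 7780 + (+1320) = 9100 ft.
ISA temperature at 9100 ft = 15 − 2 × (9100/1000) = -3.2°C.
ISA deviation = 19 − (-3.2) = +22.2°C.
Density altitude = 9100 + 120 × (22.2) = 11764 ft.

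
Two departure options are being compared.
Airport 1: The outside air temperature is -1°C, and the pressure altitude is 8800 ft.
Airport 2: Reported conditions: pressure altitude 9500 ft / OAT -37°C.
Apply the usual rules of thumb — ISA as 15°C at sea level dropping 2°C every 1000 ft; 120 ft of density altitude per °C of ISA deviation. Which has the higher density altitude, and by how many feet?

Airport 1: ISA temp = -2.6°C, deviation +1.6°C, DA = 8800 + 120 × 1.6 = 8992 ft.
Airport 2: ISA temp = -4°C, deviation -33°C, DA = 9500 + 120 × (-33) = 5540 ft.
Airport 1 is higher by 8992 − 5540 = 3452 ft.

Airport 1 by 3452 ft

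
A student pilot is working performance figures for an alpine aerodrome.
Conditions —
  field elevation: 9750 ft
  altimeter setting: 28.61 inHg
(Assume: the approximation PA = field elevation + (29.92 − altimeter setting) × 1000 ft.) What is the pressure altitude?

Pressure correction = (29.92 − 28.61) × 1000 = +1310 ft.
Pressure altitude = 9750 + (+1310) = 11060 ft.

11060 ft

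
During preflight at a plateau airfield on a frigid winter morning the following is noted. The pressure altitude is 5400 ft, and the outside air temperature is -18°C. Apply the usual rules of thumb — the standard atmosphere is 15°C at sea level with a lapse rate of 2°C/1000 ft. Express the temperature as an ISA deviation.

ISA-22.2°C

ISA temperature at 5400 ft = 15 − 2 × (5400/1000) = 4.2°C.
Deviation = OAT − ISA = -18 − 4.2 = -22.2°C.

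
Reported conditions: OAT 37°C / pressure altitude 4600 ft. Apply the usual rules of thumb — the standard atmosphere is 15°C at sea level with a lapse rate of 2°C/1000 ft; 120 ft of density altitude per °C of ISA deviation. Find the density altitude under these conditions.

8344 ft

ISA temperature at 4600 ft = 15 − 2 × (4600/1000) = 5.8°C.
ISA deviation = 37 − 5.8 = +31.2°C.
Density altitude = 4600 + 120 × (31.2) = 4600 + (+3744) = 8344 ft.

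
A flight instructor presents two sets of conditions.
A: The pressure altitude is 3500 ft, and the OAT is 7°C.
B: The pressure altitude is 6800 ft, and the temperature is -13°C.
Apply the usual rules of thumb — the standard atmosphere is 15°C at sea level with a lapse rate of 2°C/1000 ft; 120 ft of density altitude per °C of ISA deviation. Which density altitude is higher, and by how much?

A: ISA temp = 8°C, deviation -1°C, DA = 3500 + 120 × (-1) = 3380 ft.
B: ISA temp = 1.4°C, deviation -14.4°C, DA = 6800 + 120 × (-14.4) = 5072 ft.
B is higher by 5072 − 3380 = 1692 ft.

B by 1692 ft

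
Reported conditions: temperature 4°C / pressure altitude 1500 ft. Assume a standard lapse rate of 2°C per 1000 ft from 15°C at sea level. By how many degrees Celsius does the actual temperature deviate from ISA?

ISA temperature at 1500 ft = 15 − 2 × (1500/1000) = 12°C.
Deviation = OAT − ISA = 4 − 12 = -8°C.

ISA-8°C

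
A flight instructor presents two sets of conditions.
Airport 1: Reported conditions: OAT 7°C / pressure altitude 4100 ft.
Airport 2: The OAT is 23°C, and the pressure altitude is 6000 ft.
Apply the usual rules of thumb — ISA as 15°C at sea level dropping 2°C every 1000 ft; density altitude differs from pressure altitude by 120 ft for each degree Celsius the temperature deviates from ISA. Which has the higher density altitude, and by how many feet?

Airport 1: ISA temp = 6.8°C, deviation +0.2°C, DA = 4100 + 120 × 0.2 = 4124 ft.
Airport 2: ISA temp = 3°C, deviation +20°C, DA = 6000 + 120 × 20 = 8400 ft.
Airport 2 is higher by 8400 − 4124 = 4276 ft.

Airport 2 by 4276 ft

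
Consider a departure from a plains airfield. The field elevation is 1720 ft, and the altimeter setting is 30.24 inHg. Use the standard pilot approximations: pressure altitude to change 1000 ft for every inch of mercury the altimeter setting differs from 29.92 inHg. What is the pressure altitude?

Pressure correction = (29.92 − 30.24) × 1000 = -320 ft.
Pressure altitude = 1720 + (-320) = 1400 ft.

1400 ft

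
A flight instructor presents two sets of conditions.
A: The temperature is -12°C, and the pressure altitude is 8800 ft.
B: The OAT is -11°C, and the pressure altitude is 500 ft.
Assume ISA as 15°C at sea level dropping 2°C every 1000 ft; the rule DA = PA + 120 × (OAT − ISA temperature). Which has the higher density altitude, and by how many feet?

A by 10172 ft

A: ISA temp = -2.6°C, deviation -9.4°C, DA = 8800 + 120 × (-9.4) = 7672 ft.
B: ISA temp = 14°C, deviation -25°C, DA = 500 + 120 × (-25) = -2500 ft.
A is higher by 7672 − (-2500) = 10172 ft.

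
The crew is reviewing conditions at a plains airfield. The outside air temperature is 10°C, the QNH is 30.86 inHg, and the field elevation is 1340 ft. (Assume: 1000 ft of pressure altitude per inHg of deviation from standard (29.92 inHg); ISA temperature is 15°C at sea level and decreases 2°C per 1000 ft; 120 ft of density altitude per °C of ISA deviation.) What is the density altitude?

-104 ft

Pressure altitude = 1340 + (29.92 − 30.86) × 1000 = 1340 + (-940) = 400 ft.
ISA temperature at 400 ft = 15 − 2 × (400/1000) = 14.2°C.
ISA deviation = 10 − 14.2 = -4.2°C.
Density altitude = 400 + 120 × (-4.2) = -104 ft.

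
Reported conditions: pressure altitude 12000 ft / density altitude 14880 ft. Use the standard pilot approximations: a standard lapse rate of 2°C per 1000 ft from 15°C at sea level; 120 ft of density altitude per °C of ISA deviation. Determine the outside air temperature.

Density altitude − pressure altitude = 14880 − 12000 = +2880 ft.
At 120 ft/°C that is an ISA deviation of 2880/120 = +24°C.
ISA temperature at 12000 ft = 15 − 2 × (12000/1000) = -9°C.
OAT = ISA + deviation = -9 + (+24) = 15°C.

15°C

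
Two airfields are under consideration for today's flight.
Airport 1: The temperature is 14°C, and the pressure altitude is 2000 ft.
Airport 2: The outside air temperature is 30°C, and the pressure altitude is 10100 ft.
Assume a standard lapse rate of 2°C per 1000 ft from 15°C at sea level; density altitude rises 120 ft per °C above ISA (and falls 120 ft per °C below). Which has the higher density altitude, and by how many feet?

Airport 1: ISA temp = 11°C, deviation +3°C, DA = 2000 + 120 × 3 = 2360 ft.
Airport 2: ISA temp = -5.2°C, deviation +35.2°C, DA = 10100 + 120 × 35.2 = 14324 ft.
Airport 2 is higher by 14324 − 2360 = 11964 ft.

Airport 2 by 11964 ft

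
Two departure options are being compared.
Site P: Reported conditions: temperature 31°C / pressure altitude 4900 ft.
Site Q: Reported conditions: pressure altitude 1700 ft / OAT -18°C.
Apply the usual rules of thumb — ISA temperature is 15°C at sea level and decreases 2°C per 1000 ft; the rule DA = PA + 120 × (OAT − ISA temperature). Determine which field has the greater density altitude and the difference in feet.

Site P by 9848 ft

Site P: ISA temp = 5.2°C, deviation +25.8°C, DA = 4900 + 120 × 25.8 = 7996 ft.
Site Q: ISA temp = 11.6°C, deviation -29.6°C, DA = 1700 + 120 × (-29.6) = -1852 ft.
Site P is higher by 7996 − (-1852) = 9848 ft.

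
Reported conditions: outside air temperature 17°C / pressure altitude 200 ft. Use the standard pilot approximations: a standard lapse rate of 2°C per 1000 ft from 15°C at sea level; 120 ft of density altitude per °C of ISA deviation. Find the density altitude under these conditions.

488 ft

ISA temperature at 200 ft = 15 − 2 × (200/1000) = 14.6°C.
ISA deviation = 17 − 14.6 = +2.4°C.
Density altitude = 200 + 120 × (2.4) = 200 + (+288) = 488 ft.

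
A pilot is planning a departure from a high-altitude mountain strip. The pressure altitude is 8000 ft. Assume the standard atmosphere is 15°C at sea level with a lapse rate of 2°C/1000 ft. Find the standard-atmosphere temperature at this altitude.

-1°C

ISA temperature = 15 − 2 × (8000/1000) = 15 − 16 = -1°C.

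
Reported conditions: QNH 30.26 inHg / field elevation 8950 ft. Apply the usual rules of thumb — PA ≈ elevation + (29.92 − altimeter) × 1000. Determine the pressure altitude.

8610 ft

Pressure correction = (29.92 − 30.26) × 1000 = -340 ft.
Pressure altitude = 8950 + (-340) = 8610 ft.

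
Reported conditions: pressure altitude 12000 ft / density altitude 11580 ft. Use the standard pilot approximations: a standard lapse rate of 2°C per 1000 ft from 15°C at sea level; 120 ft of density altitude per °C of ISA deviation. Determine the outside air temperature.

-12.5°C

Density altitude − pressure altitude = 11580 − 12000 = -420 ft.
At 120 ft/°C that is an ISA deviation of -420/120 = -3.5°C.
ISA temperature at 12000 ft = 15 − 2 × (12000/1000) = -9°C.
OAT = ISA + deviation = -9 + (-3.5) = -12.5°C.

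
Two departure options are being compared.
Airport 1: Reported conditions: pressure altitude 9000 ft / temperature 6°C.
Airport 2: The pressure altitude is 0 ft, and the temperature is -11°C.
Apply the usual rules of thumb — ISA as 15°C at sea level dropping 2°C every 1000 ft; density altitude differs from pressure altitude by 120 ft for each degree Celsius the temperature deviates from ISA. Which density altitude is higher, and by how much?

Airport 1 by 13200 ft

Airport 1: ISA temp = -3°C, deviation +9°C, DA = 9000 + 120 × 9 = 10080 ft.
Airport 2: ISA temp = 15°C, deviation -26°C, DA = 0 + 120 × (-26) = -3120 ft.
Airport 1 is higher by 10080 − (-3120) = 13200 ft.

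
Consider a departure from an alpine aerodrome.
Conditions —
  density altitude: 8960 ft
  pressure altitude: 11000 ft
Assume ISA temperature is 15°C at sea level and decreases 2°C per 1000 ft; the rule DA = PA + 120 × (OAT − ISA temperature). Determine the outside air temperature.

-24°C

Density altitude − pressure altitude = 8960 − 11000 = -2040 ft.
At 120 ft/°C that is an ISA deviation of -2040/120 = -17°C.
ISA temperature at 11000 ft = 15 − 2 × (11000/1000) = -7°C.
OAT = ISA + deviation = -7 + (-17) = -24°C.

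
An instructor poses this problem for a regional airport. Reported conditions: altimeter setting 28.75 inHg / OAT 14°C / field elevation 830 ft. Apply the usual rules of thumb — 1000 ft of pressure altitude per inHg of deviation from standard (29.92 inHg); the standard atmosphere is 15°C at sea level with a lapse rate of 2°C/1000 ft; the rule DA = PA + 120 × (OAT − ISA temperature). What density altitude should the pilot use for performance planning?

2360 ft

Pressure altitude = 830 + (29.92 − 28.75) × 1000 = 830 + (+1170) = 2000 ft.
ISA temperature at 2000 ft = 15 − 2 × (2000/1000) = 11°C.
ISA deviation = 14 − 11 = +3°C.
Density altitude = 2000 + 120 × (3) = 2360 ft.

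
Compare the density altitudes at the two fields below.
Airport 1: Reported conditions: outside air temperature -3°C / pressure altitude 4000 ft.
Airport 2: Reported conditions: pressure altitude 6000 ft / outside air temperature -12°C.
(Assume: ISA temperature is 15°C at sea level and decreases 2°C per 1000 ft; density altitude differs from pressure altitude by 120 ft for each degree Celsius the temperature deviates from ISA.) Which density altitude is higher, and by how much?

Airport 2 by 1400 ft

Airport 1: ISA temp = 7°C, deviation -10°C, DA = 4000 + 120 × (-10) = 2800 ft.
Airport 2: ISA temp = 3°C, deviation -15°C, DA = 6000 + 120 × (-15) = 4200 ft.
Airport 2 is higher by 4200 − 2800 = 1400 ft.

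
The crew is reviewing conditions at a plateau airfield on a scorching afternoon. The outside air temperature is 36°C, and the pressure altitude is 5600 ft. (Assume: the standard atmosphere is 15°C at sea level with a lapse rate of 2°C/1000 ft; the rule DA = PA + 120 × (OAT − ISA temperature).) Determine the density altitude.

9464 ft

ISA temperature at 5600 ft = 15 − 2 × (5600/1000) = 3.8°C.
ISA deviation = 36 − 3.8 = +32.2°C.
Density altitude = 5600 + 120 × (32.2) = 5600 + (+3864) = 9464 ft.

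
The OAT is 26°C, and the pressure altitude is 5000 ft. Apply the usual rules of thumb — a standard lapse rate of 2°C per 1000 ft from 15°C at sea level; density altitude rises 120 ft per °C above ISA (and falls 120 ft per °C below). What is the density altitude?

7520 ft

ISA temperature at 5000 ft = 15 − 2 × (5000/1000) = 5°C.
ISA deviation = 26 − 5 = +21°C.
Density altitude = 5000 + 120 × (21) = 5000 + (+2520) = 7520 ft.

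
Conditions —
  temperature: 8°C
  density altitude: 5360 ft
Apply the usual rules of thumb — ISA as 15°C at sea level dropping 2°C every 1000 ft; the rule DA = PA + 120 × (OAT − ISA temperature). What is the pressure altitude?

DA = PA + 120 × (OAT − (15 − 2·PA/1000)) = PA + 120·OAT − 1800 + 0.24·PA = 1.24·PA + 120·OAT − 1800.
So 1.24·PA = 5360 − 120 × 8 + 1800 = 6200.
PA = 6200 / 1.24 = 5000 ft.

5000 ft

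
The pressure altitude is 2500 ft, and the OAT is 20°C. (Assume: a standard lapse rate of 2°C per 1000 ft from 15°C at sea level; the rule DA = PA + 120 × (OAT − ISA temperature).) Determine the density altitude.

ISA temperature at 2500 ft = 15 − 2 × (2500/1000) = 10°C.
ISA deviation = 20 − 10 = +10°C.
Density altitude = 2500 + 120 × (10) = 2500 + (+1200) = 3700 ft.

3700 ft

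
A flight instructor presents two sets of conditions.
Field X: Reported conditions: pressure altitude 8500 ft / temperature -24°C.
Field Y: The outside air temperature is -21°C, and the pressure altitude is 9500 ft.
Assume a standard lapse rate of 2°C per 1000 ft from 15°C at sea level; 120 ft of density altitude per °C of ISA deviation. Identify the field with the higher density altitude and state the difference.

Field X: ISA temp = -2°C, deviation -22°C, DA = 8500 + 120 × (-22) = 5860 ft.
Field Y: ISA temp = -4°C, deviation -17°C, DA = 9500 + 120 × (-17) = 7460 ft.
Field Y is higher by 7460 − 5860 = 1600 ft.

Field Y by 1600 ft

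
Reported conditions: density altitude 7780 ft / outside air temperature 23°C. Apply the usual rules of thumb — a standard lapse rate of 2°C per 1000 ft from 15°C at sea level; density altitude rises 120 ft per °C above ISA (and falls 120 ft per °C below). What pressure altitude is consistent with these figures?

5500 ft

DA = PA + 120 × (OAT − (15 − 2·PA/1000)) = PA + 120·OAT − 1800 + 0.24·PA = 1.24·PA + 120·OAT − 1800.
So 1.24·PA = 7780 − 120 × 23 + 1800 = 6820.
PA = 6820 / 1.24 = 5500 ft.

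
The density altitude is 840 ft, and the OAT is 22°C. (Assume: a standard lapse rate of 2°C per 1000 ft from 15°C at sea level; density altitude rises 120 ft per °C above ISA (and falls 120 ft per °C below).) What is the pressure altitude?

DA = PA + 120 × (OAT − (15 − 2·PA/1000)) = PA + 120·OAT − 1800 + 0.24·PA = 1.24·PA + 120·OAT − 1800.
So 1.24·PA = 840 − 120 × 22 + 1800 = 0.
PA = 0 / 1.24 = 0 ft.

0 ft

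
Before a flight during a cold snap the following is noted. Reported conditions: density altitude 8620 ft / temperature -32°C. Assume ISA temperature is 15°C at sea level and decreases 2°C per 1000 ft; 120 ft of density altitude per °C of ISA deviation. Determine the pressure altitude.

11500 ft

DA = PA + 120 × (OAT − (15 − 2·PA/1000)) = PA + 120·OAT − 1800 + 0.24·PA = 1.24·PA + 120·OAT − 1800.
So 1.24·PA = 8620 − 120 × (-32) + 1800 = 14260.
PA = 14260 / 1.24 = 11500 ft.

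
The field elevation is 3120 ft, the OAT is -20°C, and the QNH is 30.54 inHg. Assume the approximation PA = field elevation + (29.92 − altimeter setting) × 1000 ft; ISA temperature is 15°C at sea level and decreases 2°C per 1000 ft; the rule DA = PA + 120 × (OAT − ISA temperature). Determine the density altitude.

Pressure altitude = 3120 + (29.92 − 30.54) × 1000 = 3120 + (-620) = 2500 ft.
ISA temperature at 2500 ft = 15 − 2 × (2500/1000) = 10°C.
ISA deviation = -20 − 10 = -30°C.
Density altitude = 2500 + 120 × (-30) = -1100 ft.

-1100 ft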